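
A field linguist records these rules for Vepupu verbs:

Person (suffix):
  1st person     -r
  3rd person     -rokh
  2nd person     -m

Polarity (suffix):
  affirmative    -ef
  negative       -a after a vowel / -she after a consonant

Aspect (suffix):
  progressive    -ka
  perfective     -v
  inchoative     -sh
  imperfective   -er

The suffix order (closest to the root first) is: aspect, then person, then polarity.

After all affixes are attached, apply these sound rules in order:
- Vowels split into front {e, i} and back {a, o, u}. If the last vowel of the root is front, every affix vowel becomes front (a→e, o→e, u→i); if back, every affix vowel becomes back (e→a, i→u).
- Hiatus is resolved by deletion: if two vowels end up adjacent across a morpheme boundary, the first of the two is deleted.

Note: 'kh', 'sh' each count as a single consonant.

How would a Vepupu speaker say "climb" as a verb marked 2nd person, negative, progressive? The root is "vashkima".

Attach aspect progressive -ka → vashkimaka.
Attach person 2nd person -m → vashkimakam.
Attach polarity negative -she (after consonant 'm') → vashkimakamshe.
Apply vowel harmony: vashkimakamshe → vashkimakamsha.
Vowel deletion: no change.

vashkimakamsha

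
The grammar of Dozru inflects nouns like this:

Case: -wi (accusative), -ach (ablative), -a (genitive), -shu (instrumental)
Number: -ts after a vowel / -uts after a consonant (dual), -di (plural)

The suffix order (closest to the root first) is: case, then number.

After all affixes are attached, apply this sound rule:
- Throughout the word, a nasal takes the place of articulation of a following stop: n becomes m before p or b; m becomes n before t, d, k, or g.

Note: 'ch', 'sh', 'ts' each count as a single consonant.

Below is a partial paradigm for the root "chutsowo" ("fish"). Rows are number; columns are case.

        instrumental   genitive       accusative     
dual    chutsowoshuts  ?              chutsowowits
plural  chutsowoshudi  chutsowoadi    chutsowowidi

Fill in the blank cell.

Attach case genitive -a → chutsowoa.
Attach number dual -ts (after vowel 'a') → chutsowoats.
Nasal assimilation: no change.

chutsowoats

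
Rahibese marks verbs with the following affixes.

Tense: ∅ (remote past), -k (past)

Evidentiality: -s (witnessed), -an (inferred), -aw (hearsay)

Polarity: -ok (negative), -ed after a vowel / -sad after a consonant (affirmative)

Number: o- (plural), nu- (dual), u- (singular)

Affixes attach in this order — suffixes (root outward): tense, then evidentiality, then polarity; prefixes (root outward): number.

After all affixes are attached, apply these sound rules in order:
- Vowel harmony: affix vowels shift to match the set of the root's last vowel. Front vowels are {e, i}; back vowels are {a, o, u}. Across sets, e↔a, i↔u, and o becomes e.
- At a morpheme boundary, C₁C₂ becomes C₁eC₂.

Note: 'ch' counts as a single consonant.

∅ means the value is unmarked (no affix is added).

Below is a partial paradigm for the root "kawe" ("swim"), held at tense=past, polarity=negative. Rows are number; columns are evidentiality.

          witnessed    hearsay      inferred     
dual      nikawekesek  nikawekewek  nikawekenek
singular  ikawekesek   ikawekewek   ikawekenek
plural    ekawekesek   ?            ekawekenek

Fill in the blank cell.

ekawekewek

Attach number plural o- → okawe.
Attach tense past -k → okawek.
Attach evidentiality hearsay -aw → okawekaw.
Attach polarity negative -ok → okawekawok.
Apply vowel harmony: okawekawok → ekawekewek.
Epenthesis: no change.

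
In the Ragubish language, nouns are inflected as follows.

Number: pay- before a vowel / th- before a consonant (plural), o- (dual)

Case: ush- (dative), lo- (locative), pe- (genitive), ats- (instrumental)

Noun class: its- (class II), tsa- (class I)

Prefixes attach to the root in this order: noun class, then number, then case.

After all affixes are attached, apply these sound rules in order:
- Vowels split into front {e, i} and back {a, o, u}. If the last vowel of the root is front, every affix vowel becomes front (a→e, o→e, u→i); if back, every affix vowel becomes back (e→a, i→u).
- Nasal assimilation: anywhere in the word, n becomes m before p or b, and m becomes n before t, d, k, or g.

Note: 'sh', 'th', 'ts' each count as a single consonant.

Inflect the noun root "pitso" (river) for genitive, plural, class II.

Attach noun class class II its- → itspitso.
Attach number plural pay- (before vowel 'i') → payitspitso.
Attach case genitive pe- → pepayitspitso.
Apply vowel harmony: pepayitspitso → papayutspitso.
Nasal assimilation: no change.

papayutspitso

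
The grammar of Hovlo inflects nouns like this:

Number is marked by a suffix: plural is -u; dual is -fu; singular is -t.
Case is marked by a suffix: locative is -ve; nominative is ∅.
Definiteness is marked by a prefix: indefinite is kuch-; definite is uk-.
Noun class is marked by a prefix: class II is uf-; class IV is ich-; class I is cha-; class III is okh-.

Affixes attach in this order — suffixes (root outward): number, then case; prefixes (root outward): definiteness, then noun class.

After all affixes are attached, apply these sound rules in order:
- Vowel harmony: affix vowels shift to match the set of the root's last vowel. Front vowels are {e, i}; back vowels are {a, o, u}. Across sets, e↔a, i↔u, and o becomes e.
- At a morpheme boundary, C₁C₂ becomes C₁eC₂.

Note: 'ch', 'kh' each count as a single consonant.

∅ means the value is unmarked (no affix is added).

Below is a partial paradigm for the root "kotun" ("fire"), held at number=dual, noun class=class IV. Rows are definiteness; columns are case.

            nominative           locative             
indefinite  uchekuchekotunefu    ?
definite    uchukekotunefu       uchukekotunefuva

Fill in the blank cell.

uchekuchekotunefuva

Attach number dual -fu → kotunfu.
Attach definiteness indefinite kuch- → kuchkotunfu.
Attach case locative -ve → kuchkotunfuve.
Attach noun class class IV ich- → ichkuchkotunfuve.
Apply vowel harmony: ichkuchkotunfuve → uchkuchkotunfuva.
Apply epenthesis: uchkuchkotunfuva → uchekuchekotunefuva.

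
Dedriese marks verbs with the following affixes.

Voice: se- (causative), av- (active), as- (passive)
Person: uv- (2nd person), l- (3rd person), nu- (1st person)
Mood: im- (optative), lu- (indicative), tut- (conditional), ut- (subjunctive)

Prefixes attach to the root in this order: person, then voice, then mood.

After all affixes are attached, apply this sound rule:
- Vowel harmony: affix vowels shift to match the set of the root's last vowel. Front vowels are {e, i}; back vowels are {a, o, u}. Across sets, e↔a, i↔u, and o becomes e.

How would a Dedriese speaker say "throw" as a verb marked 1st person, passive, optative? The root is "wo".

umasnuwo

Attach person 1st person nu- → nuwo.
Attach voice passive as- → asnuwo.
Attach mood optative im- → imasnuwo.
Apply vowel harmony: imasnuwo → umasnuwo.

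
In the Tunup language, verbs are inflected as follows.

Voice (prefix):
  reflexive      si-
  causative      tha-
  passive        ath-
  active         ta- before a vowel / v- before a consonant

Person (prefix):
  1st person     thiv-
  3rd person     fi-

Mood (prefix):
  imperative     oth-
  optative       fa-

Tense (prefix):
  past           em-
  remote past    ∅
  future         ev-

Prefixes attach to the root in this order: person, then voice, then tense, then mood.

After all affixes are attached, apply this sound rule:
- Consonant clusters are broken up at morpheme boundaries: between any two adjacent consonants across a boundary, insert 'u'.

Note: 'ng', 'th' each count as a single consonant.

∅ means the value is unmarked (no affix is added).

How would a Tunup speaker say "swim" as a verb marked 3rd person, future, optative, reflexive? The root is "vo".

faevusifivo

Attach person 3rd person fi- → fivo.
Attach voice reflexive si- → sifivo.
Attach tense future ev- → evsifivo.
Attach mood optative fa- → faevsifivo.
Apply epenthesis: faevsifivo → faevusifivo.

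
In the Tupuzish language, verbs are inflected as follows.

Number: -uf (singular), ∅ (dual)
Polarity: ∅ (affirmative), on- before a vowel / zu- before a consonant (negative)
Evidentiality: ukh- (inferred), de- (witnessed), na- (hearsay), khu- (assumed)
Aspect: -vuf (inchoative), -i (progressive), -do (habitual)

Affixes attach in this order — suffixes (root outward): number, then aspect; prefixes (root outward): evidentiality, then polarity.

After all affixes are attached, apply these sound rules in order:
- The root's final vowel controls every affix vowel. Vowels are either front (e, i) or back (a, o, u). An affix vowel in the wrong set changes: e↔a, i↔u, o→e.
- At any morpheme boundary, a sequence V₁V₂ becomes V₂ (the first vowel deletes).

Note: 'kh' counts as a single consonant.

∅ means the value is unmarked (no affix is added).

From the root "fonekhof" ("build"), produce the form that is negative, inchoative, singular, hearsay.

Attach number singular -uf → fonekhofuf.
Attach evidentiality hearsay na- → nafonekhofuf.
Attach polarity negative zu- (before consonant 'n') → zunafonekhofuf.
Attach aspect inchoative -vuf → zunafonekhofufvuf.
Vowel harmony: no change.
Vowel deletion: no change.

zunafonekhofufvuf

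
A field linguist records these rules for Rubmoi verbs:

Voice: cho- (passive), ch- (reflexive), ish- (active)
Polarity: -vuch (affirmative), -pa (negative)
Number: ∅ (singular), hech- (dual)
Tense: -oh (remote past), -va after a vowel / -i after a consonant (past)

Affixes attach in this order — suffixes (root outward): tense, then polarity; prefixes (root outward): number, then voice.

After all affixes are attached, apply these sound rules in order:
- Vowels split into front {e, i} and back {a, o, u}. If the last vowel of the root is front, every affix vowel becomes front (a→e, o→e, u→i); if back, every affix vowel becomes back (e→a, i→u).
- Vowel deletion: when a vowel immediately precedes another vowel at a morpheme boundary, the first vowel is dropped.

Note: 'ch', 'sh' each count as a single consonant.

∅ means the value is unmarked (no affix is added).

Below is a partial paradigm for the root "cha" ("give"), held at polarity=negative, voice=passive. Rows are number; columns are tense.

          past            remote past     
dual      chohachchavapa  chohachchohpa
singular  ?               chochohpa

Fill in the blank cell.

chochavapa

number = singular: zero marking, form stays cha.
Attach tense past -va (after vowel 'a') → chava.
Attach polarity negative -pa → chavapa.
Attach voice passive cho- → chochavapa.
Vowel harmony: no change.
Vowel deletion: no change.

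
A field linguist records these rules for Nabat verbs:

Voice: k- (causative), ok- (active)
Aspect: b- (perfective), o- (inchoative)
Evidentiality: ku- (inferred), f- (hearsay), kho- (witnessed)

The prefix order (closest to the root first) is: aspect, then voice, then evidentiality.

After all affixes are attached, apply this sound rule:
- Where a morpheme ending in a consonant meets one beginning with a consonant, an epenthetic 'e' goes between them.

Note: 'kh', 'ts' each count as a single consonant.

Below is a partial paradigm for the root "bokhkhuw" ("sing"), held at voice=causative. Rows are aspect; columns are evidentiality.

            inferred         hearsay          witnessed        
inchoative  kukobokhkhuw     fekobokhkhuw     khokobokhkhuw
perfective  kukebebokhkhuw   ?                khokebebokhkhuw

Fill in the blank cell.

Attach aspect perfective b- → bbokhkhuw.
Attach voice causative k- → kbbokhkhuw.
Attach evidentiality hearsay f- → fkbbokhkhuw.
Apply epenthesis: fkbbokhkhuw → fekebebokhkhuw.

fekebebokhkhuw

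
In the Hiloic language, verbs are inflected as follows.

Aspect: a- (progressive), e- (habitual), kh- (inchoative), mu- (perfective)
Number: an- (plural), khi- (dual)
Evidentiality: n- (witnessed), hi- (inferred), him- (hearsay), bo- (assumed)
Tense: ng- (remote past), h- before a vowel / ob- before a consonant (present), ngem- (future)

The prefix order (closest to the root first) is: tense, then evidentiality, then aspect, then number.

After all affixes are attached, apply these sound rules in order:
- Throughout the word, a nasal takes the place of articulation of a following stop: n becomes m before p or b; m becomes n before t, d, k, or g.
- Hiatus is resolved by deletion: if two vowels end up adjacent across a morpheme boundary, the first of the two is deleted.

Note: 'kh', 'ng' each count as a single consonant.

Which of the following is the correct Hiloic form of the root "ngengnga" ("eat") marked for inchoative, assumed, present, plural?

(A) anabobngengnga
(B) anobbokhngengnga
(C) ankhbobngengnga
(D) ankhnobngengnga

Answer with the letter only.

C

Attach tense present ob- (before consonant 'ng') → obngengnga.
Attach evidentiality assumed bo- → boobngengnga.
Attach aspect inchoative kh- → khboobngengnga.
Attach number plural an- → ankhboobngengnga.
Nasal assimilation: no change.
Apply vowel deletion: ankhboobngengnga → ankhbobngengnga.
So the correct form is ankhbobngengnga, option (C).
(B) anobbokhngengnga is wrong: it has the affixes in the wrong order.
(D) ankhnobngengnga is wrong: it uses witnessed instead of assumed for evidentiality.
(A) anabobngengnga is wrong: it uses progressive instead of inchoative for aspect.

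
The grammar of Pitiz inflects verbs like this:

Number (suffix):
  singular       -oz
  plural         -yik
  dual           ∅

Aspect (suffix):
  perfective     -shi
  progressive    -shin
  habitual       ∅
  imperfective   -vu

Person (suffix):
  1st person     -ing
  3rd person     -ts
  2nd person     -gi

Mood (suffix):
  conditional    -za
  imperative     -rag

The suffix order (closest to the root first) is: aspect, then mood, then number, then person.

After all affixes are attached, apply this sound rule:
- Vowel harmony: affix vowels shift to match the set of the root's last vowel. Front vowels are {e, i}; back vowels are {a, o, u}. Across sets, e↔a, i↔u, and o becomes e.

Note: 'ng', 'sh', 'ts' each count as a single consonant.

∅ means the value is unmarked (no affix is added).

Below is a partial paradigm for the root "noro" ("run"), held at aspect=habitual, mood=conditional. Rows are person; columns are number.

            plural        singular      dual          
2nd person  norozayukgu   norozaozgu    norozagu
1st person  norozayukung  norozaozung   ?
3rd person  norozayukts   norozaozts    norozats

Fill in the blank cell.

aspect = habitual: zero marking, form stays noro.
Attach mood conditional -za → noroza.
number = dual: zero marking, form stays noroza.
Attach person 1st person -ing → norozaing.
Apply vowel harmony: norozaing → norozaung.

norozaung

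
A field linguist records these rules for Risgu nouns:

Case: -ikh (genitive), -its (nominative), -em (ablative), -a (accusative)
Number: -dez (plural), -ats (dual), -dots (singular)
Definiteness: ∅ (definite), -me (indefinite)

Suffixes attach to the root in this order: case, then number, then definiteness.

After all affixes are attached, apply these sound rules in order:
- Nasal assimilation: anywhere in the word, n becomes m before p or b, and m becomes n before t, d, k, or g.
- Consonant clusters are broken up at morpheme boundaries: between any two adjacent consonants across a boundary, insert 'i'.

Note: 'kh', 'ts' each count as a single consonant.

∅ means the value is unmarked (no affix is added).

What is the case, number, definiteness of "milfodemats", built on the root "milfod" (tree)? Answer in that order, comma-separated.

Segment: milfod-em-ats.
case: -em → ablative.
number: -ats → dual.
definiteness: ∅ → definite.

ablative, dual, definite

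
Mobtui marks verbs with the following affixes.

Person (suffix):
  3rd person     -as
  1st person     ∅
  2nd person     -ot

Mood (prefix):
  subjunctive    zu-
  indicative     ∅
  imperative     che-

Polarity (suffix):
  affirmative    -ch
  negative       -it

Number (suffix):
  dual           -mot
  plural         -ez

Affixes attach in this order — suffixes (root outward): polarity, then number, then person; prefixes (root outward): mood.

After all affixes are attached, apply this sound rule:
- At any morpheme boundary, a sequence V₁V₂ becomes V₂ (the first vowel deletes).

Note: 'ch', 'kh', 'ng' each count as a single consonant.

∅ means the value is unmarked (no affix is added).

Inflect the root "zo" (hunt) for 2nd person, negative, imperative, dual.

Attach polarity negative -it → zoit.
Attach number dual -mot → zoitmot.
Attach person 2nd person -ot → zoitmotot.
Attach mood imperative che- → chezoitmotot.
Apply vowel deletion: chezoitmotot → chezitmotot.

chezitmotot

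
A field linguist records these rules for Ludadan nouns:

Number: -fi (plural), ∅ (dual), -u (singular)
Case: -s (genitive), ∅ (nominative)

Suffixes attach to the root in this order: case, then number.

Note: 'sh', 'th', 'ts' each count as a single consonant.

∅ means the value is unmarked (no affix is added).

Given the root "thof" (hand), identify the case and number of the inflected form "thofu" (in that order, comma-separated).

Segment: thof-u.
case: ∅ → nominative.
number: -u → singular.

nominative, singular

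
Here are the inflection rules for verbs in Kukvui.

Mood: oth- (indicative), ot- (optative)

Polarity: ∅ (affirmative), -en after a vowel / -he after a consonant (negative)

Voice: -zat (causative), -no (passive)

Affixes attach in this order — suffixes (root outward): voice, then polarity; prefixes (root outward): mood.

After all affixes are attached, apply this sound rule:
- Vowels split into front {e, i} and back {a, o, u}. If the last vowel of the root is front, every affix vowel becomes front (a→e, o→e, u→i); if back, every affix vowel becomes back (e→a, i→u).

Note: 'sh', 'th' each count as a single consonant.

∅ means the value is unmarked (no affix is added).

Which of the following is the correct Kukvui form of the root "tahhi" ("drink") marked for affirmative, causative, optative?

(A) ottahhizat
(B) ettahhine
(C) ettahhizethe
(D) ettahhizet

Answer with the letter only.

Attach voice causative -zat → tahhizat.
polarity = affirmative: zero marking, form stays tahhizat.
Attach mood optative ot- → ottahhizat.
Apply vowel harmony: ottahhizat → ettahhizet.
So the correct form is ettahhizet, option (D).
(B) ettahhine is wrong: it uses passive instead of causative for voice.
(C) ettahhizethe is wrong: it uses negative instead of affirmative for polarity.
(A) ottahhizat is wrong: it fails to apply the sound rule(s).

D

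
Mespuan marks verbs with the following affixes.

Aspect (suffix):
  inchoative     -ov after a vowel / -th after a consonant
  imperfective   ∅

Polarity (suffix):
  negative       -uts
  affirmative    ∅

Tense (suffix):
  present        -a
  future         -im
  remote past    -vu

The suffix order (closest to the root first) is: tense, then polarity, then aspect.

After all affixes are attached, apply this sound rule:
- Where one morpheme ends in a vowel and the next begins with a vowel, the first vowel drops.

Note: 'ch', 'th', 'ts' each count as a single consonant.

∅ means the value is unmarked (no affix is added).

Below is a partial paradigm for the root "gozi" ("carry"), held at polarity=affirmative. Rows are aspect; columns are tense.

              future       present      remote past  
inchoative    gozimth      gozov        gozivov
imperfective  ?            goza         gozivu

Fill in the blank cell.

gozim

Attach tense future -im → goziim.
polarity = affirmative: zero marking, form stays goziim.
aspect = imperfective: zero marking, form stays goziim.
Apply vowel deletion: goziim → gozim.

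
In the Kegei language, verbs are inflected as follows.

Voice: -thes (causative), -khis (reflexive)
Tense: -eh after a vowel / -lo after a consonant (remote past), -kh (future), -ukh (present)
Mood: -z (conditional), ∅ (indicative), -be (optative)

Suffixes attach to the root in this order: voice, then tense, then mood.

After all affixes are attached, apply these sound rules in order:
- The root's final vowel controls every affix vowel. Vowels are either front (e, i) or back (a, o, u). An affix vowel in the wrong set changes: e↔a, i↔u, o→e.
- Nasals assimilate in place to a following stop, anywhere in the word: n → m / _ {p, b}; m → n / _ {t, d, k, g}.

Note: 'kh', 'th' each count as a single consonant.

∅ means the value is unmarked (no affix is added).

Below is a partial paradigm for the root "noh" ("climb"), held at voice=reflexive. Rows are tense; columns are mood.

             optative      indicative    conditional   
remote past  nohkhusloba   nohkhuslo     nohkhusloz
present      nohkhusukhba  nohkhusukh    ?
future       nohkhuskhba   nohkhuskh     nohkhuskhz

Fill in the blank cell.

Attach voice reflexive -khis → nohkhis.
Attach tense present -ukh → nohkhisukh.
Attach mood conditional -z → nohkhisukhz.
Apply vowel harmony: nohkhisukhz → nohkhusukhz.
Nasal assimilation: no change.

nohkhusukhz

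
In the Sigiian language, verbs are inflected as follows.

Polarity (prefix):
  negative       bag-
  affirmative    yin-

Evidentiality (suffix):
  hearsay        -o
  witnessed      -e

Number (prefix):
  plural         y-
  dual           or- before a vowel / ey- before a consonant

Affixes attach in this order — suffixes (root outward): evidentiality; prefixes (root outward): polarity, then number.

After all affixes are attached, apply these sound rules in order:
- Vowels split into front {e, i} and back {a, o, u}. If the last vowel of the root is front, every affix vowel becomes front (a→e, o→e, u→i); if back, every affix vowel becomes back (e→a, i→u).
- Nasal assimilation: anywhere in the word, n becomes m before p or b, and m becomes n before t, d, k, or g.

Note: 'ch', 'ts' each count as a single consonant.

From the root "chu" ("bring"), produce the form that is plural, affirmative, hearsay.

Attach polarity affirmative yin- → yinchu.
Attach evidentiality hearsay -o → yinchuo.
Attach number plural y- → yyinchuo.
Apply vowel harmony: yyinchuo → yyunchuo.
Nasal assimilation: no change.

yyunchuo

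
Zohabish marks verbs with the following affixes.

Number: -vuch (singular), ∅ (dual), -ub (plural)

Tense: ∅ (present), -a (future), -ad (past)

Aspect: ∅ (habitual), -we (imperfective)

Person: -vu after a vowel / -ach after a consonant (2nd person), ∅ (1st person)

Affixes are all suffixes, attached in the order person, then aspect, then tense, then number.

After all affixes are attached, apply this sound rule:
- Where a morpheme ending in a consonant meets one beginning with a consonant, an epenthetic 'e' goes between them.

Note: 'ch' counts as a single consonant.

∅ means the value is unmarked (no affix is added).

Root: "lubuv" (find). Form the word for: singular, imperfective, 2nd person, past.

lubuvacheweadevuch

Attach person 2nd person -ach (after consonant 'v') → lubuvach.
Attach aspect imperfective -we → lubuvachwe.
Attach tense past -ad → lubuvachwead.
Attach number singular -vuch → lubuvachweadvuch.
Apply epenthesis: lubuvachweadvuch → lubuvacheweadevuch.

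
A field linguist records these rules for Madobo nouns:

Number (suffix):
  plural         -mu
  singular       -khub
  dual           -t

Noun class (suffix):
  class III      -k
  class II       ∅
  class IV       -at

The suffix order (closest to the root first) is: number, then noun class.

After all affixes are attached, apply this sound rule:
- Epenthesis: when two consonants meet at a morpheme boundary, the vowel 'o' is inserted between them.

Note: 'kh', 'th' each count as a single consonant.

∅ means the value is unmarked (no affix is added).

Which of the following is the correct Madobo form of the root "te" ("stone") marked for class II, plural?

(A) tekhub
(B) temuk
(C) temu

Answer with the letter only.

C

Attach number plural -mu → temu.
noun class = class II: zero marking, form stays temu.
Epenthesis: no change.
So the correct form is temu, option (C).
(A) tekhub is wrong: it uses singular instead of plural for number.
(B) temuk is wrong: it uses class III instead of class II for noun class.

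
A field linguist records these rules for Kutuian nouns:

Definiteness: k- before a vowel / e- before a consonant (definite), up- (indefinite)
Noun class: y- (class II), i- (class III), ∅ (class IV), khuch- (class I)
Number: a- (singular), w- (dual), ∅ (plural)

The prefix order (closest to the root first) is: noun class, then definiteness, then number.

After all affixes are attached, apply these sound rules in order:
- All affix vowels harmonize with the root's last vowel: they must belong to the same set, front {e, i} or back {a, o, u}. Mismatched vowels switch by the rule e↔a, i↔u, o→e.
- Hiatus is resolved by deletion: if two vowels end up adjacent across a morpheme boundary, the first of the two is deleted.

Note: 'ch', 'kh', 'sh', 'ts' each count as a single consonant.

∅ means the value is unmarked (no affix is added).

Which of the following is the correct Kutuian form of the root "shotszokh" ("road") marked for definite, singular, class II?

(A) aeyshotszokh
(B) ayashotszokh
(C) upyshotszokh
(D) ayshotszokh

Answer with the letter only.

Attach noun class class II y- → yshotszokh.
Attach definiteness definite e- (before consonant 'y') → eyshotszokh.
Attach number singular a- → aeyshotszokh.
Apply vowel harmony: aeyshotszokh → aayshotszokh.
Apply vowel deletion: aayshotszokh → ayshotszokh.
So the correct form is ayshotszokh, option (D).
(B) ayashotszokh is wrong: it has the affixes in the wrong order.
(A) aeyshotszokh is wrong: it fails to apply the sound rule(s).
(C) upyshotszokh is wrong: it uses indefinite instead of definite for definiteness.

D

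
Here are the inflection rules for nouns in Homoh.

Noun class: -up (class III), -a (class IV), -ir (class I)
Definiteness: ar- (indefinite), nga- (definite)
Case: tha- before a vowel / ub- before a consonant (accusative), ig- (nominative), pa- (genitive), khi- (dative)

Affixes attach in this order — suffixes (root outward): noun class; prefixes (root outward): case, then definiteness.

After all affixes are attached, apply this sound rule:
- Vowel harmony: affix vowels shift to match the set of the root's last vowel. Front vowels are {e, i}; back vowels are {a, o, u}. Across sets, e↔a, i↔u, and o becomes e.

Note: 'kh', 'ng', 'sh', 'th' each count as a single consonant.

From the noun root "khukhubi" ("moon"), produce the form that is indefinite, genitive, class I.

erpekhukhubiir

Attach case genitive pa- → pakhukhubi.
Attach noun class class I -ir → pakhukhubiir.
Attach definiteness indefinite ar- → arpakhukhubiir.
Apply vowel harmony: arpakhukhubiir → erpekhukhubiir.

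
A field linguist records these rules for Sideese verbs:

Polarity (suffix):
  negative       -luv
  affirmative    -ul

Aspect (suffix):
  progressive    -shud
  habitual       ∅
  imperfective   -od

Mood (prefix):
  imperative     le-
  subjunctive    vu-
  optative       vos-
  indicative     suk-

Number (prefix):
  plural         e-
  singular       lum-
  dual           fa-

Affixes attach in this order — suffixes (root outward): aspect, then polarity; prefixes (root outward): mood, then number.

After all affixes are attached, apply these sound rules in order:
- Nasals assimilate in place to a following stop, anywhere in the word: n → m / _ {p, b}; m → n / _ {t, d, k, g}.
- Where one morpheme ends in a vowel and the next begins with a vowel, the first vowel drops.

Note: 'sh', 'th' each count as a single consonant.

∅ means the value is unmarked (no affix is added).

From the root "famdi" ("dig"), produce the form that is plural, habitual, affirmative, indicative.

esukfandul

aspect = habitual: zero marking, form stays famdi.
Attach polarity affirmative -ul → famdiul.
Attach mood indicative suk- → sukfamdiul.
Attach number plural e- → esukfamdiul.
Apply nasal assimilation: esukfamdiul → esukfandiul.
Apply vowel deletion: esukfandiul → esukfandul.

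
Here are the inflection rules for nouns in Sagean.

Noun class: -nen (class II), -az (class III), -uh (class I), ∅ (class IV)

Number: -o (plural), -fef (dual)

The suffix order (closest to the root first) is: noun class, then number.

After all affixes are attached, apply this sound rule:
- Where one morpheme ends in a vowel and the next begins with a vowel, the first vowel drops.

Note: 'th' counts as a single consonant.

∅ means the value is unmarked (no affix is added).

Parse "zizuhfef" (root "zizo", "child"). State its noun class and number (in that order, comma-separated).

Segment: zizo-uh-fef.
noun class: -uh → class I.
number: -fef → dual.

class I, dual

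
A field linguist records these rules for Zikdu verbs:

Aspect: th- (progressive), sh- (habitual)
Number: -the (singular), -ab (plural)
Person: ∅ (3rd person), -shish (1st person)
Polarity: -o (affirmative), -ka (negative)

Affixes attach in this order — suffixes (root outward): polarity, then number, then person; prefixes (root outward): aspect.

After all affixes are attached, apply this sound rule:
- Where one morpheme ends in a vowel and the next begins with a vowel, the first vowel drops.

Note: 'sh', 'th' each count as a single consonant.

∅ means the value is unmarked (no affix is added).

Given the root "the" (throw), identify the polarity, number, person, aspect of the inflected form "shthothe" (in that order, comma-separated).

affirmative, singular, 3rd person, habitual

Segment: sh-the-o-the.
polarity: -o → affirmative.
number: -the → singular.
person: ∅ → 3rd person.
aspect: sh- → habitual.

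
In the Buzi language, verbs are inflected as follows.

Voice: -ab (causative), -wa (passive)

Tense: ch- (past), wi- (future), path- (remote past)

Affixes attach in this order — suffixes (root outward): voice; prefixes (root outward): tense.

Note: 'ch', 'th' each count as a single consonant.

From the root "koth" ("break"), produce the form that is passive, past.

Attach voice passive -wa → kothwa.
Attach tense past ch- → chkothwa.

chkothwa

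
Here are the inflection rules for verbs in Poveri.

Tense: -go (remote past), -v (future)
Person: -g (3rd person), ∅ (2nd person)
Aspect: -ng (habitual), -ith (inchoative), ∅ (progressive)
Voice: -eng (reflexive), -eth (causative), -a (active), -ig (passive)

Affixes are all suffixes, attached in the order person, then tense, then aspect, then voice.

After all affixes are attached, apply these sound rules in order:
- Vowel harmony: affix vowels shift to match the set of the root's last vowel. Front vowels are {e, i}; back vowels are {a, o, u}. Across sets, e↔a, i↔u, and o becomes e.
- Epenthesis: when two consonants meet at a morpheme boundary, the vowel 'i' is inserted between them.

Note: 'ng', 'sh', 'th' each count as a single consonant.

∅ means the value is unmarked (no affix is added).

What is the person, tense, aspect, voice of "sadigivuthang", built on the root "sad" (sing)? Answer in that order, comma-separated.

Segment: sad-g-v-ith-eng.
person: -g → 3rd person.
tense: -v → future.
aspect: -ith → inchoative.
voice: -eng → reflexive.

3rd person, future, inchoative, reflexive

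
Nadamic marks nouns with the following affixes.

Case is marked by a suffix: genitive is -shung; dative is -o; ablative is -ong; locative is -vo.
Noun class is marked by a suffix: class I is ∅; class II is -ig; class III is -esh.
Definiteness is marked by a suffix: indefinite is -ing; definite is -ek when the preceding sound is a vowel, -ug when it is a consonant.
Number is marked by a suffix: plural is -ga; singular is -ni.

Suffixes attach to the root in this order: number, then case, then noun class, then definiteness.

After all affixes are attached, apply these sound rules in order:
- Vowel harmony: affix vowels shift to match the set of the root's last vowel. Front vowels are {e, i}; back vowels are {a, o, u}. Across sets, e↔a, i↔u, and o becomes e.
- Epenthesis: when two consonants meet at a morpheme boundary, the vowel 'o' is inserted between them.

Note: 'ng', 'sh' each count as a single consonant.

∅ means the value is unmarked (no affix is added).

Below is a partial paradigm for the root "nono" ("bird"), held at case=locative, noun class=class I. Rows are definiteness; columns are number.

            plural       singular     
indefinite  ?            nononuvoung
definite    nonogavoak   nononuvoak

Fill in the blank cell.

nonogavoung

Attach number plural -ga → nonoga.
Attach case locative -vo → nonogavo.
noun class = class I: zero marking, form stays nonogavo.
Attach definiteness indefinite -ing → nonogavoing.
Apply vowel harmony: nonogavoing → nonogavoung.
Epenthesis: no change.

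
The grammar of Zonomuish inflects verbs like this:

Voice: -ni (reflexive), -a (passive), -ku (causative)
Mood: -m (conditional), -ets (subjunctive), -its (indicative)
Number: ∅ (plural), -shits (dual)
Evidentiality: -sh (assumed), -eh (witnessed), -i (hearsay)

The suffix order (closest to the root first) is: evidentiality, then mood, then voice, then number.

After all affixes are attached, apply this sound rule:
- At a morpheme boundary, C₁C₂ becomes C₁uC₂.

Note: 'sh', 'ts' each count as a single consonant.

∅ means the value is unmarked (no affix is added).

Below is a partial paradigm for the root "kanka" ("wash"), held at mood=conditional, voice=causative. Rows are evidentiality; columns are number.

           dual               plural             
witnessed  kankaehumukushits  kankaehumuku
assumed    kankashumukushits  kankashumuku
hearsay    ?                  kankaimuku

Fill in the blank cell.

Attach evidentiality hearsay -i → kankai.
Attach mood conditional -m → kankaim.
Attach voice causative -ku → kankaimku.
Attach number dual -shits → kankaimkushits.
Apply epenthesis: kankaimkushits → kankaimukushits.

kankaimukushits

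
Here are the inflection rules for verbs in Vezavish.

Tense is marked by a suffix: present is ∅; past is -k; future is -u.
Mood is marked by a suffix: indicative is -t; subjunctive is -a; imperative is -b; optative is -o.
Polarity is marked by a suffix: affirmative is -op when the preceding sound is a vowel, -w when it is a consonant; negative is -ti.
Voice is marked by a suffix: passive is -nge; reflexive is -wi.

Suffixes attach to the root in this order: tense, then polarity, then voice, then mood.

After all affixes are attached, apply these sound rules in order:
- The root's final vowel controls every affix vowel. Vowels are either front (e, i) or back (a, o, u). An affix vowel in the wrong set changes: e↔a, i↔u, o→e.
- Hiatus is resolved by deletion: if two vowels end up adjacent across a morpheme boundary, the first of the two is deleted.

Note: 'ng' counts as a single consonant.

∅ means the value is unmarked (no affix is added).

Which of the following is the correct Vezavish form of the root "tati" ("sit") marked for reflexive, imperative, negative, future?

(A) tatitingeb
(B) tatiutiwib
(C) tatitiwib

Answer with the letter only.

C

Attach tense future -u → tatiu.
Attach polarity negative -ti → tatiuti.
Attach voice reflexive -wi → tatiutiwi.
Attach mood imperative -b → tatiutiwib.
Apply vowel harmony: tatiutiwib → tatiitiwib.
Apply vowel deletion: tatiitiwib → tatitiwib.
So the correct form is tatitiwib, option (C).
(B) tatiutiwib is wrong: it fails to apply the sound rule(s).
(A) tatitingeb is wrong: it uses passive instead of reflexive for voice.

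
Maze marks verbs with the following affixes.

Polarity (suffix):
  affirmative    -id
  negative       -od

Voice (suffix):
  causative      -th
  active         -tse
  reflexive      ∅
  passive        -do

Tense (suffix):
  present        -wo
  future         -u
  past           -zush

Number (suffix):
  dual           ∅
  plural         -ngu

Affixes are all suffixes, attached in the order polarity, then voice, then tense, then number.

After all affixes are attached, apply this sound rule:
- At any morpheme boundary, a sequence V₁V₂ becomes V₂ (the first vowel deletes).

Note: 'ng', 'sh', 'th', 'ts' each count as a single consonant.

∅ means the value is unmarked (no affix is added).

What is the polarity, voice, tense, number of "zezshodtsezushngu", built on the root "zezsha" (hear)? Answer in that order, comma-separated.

Segment: zezsha-od-tse-zush-ngu.
polarity: -od → negative.
voice: -tse → active.
tense: -zush → past.
number: -ngu → plural.

negative, active, past, plural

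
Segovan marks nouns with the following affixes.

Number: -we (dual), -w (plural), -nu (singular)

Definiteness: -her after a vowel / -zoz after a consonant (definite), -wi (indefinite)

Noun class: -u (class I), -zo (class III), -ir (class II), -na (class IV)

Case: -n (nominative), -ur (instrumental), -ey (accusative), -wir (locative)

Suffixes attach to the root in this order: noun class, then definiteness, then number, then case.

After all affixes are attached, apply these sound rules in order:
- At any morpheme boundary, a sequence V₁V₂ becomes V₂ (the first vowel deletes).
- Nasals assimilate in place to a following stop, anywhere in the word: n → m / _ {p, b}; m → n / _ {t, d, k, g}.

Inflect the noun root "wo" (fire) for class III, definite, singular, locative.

wozohernuwir

Attach noun class class III -zo → wozo.
Attach definiteness definite -her (after vowel 'o') → wozoher.
Attach number singular -nu → wozohernu.
Attach case locative -wir → wozohernuwir.
Vowel deletion: no change.
Nasal assimilation: no change.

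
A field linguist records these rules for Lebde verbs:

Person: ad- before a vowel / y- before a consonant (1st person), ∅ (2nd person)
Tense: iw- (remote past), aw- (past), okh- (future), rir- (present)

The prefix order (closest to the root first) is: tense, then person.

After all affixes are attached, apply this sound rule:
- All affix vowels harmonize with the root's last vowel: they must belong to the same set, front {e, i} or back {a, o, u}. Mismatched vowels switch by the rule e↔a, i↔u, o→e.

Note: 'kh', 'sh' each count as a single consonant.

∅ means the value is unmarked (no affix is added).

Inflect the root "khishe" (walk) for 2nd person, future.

ekhkhishe

Attach tense future okh- → okhkhishe.
person = 2nd person: zero marking, form stays okhkhishe.
Apply vowel harmony: okhkhishe → ekhkhishe.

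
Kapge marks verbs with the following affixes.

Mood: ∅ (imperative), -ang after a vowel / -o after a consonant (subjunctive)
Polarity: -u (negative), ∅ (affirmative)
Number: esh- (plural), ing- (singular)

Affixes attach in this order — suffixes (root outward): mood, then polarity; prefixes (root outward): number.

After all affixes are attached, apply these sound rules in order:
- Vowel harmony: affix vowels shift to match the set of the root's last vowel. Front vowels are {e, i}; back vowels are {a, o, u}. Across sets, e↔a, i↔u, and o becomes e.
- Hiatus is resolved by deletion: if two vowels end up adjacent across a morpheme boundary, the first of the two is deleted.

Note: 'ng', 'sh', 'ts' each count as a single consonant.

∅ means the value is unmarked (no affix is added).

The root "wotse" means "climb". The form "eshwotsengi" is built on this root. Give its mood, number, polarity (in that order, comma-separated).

subjunctive, plural, negative

Segment: esh-wotse-ang-u.
mood: -ang/o → subjunctive.
number: esh- → plural.
polarity: -u → negative.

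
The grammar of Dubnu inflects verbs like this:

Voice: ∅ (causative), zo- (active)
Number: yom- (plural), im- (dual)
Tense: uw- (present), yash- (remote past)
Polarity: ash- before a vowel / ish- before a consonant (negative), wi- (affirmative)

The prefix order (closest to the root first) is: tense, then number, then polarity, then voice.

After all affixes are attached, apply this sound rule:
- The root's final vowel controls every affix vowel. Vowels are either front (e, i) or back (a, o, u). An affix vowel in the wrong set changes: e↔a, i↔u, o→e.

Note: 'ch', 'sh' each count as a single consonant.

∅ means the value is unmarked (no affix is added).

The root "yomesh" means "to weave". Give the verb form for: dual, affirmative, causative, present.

Attach tense present uw- → uwyomesh.
Attach number dual im- → imuwyomesh.
Attach polarity affirmative wi- → wiimuwyomesh.
voice = causative: zero marking, form stays wiimuwyomesh.
Apply vowel harmony: wiimuwyomesh → wiimiwyomesh.

wiimiwyomesh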